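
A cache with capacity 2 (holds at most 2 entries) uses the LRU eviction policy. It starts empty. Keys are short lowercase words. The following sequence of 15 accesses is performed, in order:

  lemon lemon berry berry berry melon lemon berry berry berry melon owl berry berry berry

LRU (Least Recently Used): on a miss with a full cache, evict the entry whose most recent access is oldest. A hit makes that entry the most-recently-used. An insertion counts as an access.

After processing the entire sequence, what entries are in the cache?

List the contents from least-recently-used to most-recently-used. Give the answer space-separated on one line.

Answer: owl berry

Derivation:
LRU simulation (capacity=2):
  1. access lemon: MISS. Cache (LRU->MRU): [lemon]
  2. access lemon: HIT. Cache (LRU->MRU): [lemon]
  3. access berry: MISS. Cache (LRU->MRU): [lemon berry]
  4. access berry: HIT. Cache (LRU->MRU): [lemon berry]
  5. access berry: HIT. Cache (LRU->MRU): [lemon berry]
  6. access melon: MISS, evict lemon. Cache (LRU->MRU): [berry melon]
  7. access lemon: MISS, evict berry. Cache (LRU->MRU): [melon lemon]
  8. access berry: MISS, evict melon. Cache (LRU->MRU): [lemon berry]
  9. access berry: HIT. Cache (LRU->MRU): [lemon berry]
  10. access berry: HIT. Cache (LRU->MRU): [lemon berry]
  11. access melon: MISS, evict lemon. Cache (LRU->MRU): [berry melon]
  12. access owl: MISS, evict berry. Cache (LRU->MRU): [melon owl]
  13. access berry: MISS, evict melon. Cache (LRU->MRU): [owl berry]
  14. access berry: HIT. Cache (LRU->MRU): [owl berry]
  15. access berry: HIT. Cache (LRU->MRU): [owl berry]
Total: 7 hits, 8 misses, 6 evictions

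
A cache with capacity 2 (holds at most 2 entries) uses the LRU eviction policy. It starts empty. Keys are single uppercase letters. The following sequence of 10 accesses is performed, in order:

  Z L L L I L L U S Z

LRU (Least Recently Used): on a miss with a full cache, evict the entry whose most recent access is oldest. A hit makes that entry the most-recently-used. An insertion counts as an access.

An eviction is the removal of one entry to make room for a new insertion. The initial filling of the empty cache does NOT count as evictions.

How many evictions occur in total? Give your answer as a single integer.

LRU simulation (capacity=2):
  1. access Z: MISS. Cache (LRU->MRU): [Z]
  2. access L: MISS. Cache (LRU->MRU): [Z L]
  3. access L: HIT. Cache (LRU->MRU): [Z L]
  4. access L: HIT. Cache (LRU->MRU): [Z L]
  5. access I: MISS, evict Z. Cache (LRU->MRU): [L I]
  6. access L: HIT. Cache (LRU->MRU): [I L]
  7. access L: HIT. Cache (LRU->MRU): [I L]
  8. access U: MISS, evict I. Cache (LRU->MRU): [L U]
  9. access S: MISS, evict L. Cache (LRU->MRU): [U S]
  10. access Z: MISS, evict U. Cache (LRU->MRU): [S Z]
Total: 4 hits, 6 misses, 4 evictions

Answer: 4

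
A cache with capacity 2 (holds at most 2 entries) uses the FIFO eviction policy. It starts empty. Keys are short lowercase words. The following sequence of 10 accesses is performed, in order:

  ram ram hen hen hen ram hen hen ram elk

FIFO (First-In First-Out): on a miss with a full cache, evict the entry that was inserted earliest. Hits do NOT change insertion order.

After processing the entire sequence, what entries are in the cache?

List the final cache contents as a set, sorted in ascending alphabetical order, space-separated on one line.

FIFO simulation (capacity=2):
  1. access ram: MISS. Cache (old->new): [ram]
  2. access ram: HIT. Cache (old->new): [ram]
  3. access hen: MISS. Cache (old->new): [ram hen]
  4. access hen: HIT. Cache (old->new): [ram hen]
  5. access hen: HIT. Cache (old->new): [ram hen]
  6. access ram: HIT. Cache (old->new): [ram hen]
  7. access hen: HIT. Cache (old->new): [ram hen]
  8. access hen: HIT. Cache (old->new): [ram hen]
  9. access ram: HIT. Cache (old->new): [ram hen]
  10. access elk: MISS, evict ram. Cache (old->new): [hen elk]
Total: 7 hits, 3 misses, 1 evictions

Answer: elk hen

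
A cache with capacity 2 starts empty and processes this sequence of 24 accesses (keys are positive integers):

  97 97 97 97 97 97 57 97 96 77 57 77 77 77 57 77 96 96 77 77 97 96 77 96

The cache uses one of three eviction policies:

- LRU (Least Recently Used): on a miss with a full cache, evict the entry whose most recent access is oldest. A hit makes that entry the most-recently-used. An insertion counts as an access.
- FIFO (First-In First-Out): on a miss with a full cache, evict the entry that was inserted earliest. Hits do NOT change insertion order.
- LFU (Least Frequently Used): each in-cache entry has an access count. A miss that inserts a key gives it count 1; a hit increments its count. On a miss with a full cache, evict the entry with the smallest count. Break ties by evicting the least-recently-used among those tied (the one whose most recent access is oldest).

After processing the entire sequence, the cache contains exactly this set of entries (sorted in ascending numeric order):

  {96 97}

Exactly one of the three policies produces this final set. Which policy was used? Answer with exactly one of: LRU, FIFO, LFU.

Answer: LFU

Derivation:
Simulating under each policy and comparing final sets:
  LRU: final set = {77 96} -> differs
  FIFO: final set = {77 96} -> differs
  LFU: final set = {96 97} -> MATCHES target
Only LFU produces the target set.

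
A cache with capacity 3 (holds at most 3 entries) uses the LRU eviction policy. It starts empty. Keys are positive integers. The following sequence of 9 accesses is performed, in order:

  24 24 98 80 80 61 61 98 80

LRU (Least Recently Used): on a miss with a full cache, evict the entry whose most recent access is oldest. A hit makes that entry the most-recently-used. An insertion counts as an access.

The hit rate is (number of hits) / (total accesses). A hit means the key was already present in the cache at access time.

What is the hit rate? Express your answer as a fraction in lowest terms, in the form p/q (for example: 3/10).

LRU simulation (capacity=3):
  1. access 24: MISS. Cache (LRU->MRU): [24]
  2. access 24: HIT. Cache (LRU->MRU): [24]
  3. access 98: MISS. Cache (LRU->MRU): [24 98]
  4. access 80: MISS. Cache (LRU->MRU): [24 98 80]
  5. access 80: HIT. Cache (LRU->MRU): [24 98 80]
  6. access 61: MISS, evict 24. Cache (LRU->MRU): [98 80 61]
  7. access 61: HIT. Cache (LRU->MRU): [98 80 61]
  8. access 98: HIT. Cache (LRU->MRU): [80 61 98]
  9. access 80: HIT. Cache (LRU->MRU): [61 98 80]
Total: 5 hits, 4 misses, 1 evictions

Hit rate = 5/9

Answer: 5/9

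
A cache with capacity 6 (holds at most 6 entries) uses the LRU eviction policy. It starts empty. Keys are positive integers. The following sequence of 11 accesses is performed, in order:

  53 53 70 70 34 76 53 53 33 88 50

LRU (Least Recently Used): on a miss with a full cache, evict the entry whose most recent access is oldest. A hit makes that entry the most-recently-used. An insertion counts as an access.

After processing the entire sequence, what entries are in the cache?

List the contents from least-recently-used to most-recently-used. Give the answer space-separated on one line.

Answer: 34 76 53 33 88 50

Derivation:
LRU simulation (capacity=6):
  1. access 53: MISS. Cache (LRU->MRU): [53]
  2. access 53: HIT. Cache (LRU->MRU): [53]
  3. access 70: MISS. Cache (LRU->MRU): [53 70]
  4. access 70: HIT. Cache (LRU->MRU): [53 70]
  5. access 34: MISS. Cache (LRU->MRU): [53 70 34]
  6. access 76: MISS. Cache (LRU->MRU): [53 70 34 76]
  7. access 53: HIT. Cache (LRU->MRU): [70 34 76 53]
  8. access 53: HIT. Cache (LRU->MRU): [70 34 76 53]
  9. access 33: MISS. Cache (LRU->MRU): [70 34 76 53 33]
  10. access 88: MISS. Cache (LRU->MRU): [70 34 76 53 33 88]
  11. access 50: MISS, evict 70. Cache (LRU->MRU): [34 76 53 33 88 50]
Total: 4 hits, 7 misses, 1 evictions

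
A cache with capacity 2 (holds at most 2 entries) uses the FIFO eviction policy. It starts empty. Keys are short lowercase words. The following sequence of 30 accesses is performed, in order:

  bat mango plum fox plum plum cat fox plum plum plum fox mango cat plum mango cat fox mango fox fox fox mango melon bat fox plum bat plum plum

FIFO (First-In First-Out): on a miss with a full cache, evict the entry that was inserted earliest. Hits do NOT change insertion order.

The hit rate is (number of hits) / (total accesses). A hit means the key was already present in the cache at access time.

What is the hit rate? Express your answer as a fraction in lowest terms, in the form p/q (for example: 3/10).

Answer: 11/30

Derivation:
FIFO simulation (capacity=2):
  1. access bat: MISS. Cache (old->new): [bat]
  2. access mango: MISS. Cache (old->new): [bat mango]
  3. access plum: MISS, evict bat. Cache (old->new): [mango plum]
  4. access fox: MISS, evict mango. Cache (old->new): [plum fox]
  5. access plum: HIT. Cache (old->new): [plum fox]
  6. access plum: HIT. Cache (old->new): [plum fox]
  7. access cat: MISS, evict plum. Cache (old->new): [fox cat]
  8. access fox: HIT. Cache (old->new): [fox cat]
  9. access plum: MISS, evict fox. Cache (old->new): [cat plum]
  10. access plum: HIT. Cache (old->new): [cat plum]
  11. access plum: HIT. Cache (old->new): [cat plum]
  12. access fox: MISS, evict cat. Cache (old->new): [plum fox]
  13. access mango: MISS, evict plum. Cache (old->new): [fox mango]
  14. access cat: MISS, evict fox. Cache (old->new): [mango cat]
  15. access plum: MISS, evict mango. Cache (old->new): [cat plum]
  16. access mango: MISS, evict cat. Cache (old->new): [plum mango]
  17. access cat: MISS, evict plum. Cache (old->new): [mango cat]
  18. access fox: MISS, evict mango. Cache (old->new): [cat fox]
  19. access mango: MISS, evict cat. Cache (old->new): [fox mango]
  20. access fox: HIT. Cache (old->new): [fox mango]
  21. access fox: HIT. Cache (old->new): [fox mango]
  22. access fox: HIT. Cache (old->new): [fox mango]
  23. access mango: HIT. Cache (old->new): [fox mango]
  24. access melon: MISS, evict fox. Cache (old->new): [mango melon]
  25. access bat: MISS, evict mango. Cache (old->new): [melon bat]
  26. access fox: MISS, evict melon. Cache (old->new): [bat fox]
  27. access plum: MISS, evict bat. Cache (old->new): [fox plum]
  28. access bat: MISS, evict fox. Cache (old->new): [plum bat]
  29. access plum: HIT. Cache (old->new): [plum bat]
  30. access plum: HIT. Cache (old->new): [plum bat]
Total: 11 hits, 19 misses, 17 evictions

Hit rate = 11/30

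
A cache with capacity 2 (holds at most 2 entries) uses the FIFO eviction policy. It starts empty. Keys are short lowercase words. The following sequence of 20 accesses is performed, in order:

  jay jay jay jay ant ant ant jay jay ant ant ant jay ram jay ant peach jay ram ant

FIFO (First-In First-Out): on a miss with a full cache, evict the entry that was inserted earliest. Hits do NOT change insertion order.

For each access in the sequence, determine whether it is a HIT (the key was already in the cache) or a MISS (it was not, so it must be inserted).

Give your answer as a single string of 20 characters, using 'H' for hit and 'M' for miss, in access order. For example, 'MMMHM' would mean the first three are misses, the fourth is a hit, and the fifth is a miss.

Answer: MHHHMHHHHHHHHMMMMMMM

Derivation:
FIFO simulation (capacity=2):
  1. access jay: MISS. Cache (old->new): [jay]
  2. access jay: HIT. Cache (old->new): [jay]
  3. access jay: HIT. Cache (old->new): [jay]
  4. access jay: HIT. Cache (old->new): [jay]
  5. access ant: MISS. Cache (old->new): [jay ant]
  6. access ant: HIT. Cache (old->new): [jay ant]
  7. access ant: HIT. Cache (old->new): [jay ant]
  8. access jay: HIT. Cache (old->new): [jay ant]
  9. access jay: HIT. Cache (old->new): [jay ant]
  10. access ant: HIT. Cache (old->new): [jay ant]
  11. access ant: HIT. Cache (old->new): [jay ant]
  12. access ant: HIT. Cache (old->new): [jay ant]
  13. access jay: HIT. Cache (old->new): [jay ant]
  14. access ram: MISS, evict jay. Cache (old->new): [ant ram]
  15. access jay: MISS, evict ant. Cache (old->new): [ram jay]
  16. access ant: MISS, evict ram. Cache (old->new): [jay ant]
  17. access peach: MISS, evict jay. Cache (old->new): [ant peach]
  18. access jay: MISS, evict ant. Cache (old->new): [peach jay]
  19. access ram: MISS, evict peach. Cache (old->new): [jay ram]
  20. access ant: MISS, evict jay. Cache (old->new): [ram ant]
Total: 11 hits, 9 misses, 7 evictions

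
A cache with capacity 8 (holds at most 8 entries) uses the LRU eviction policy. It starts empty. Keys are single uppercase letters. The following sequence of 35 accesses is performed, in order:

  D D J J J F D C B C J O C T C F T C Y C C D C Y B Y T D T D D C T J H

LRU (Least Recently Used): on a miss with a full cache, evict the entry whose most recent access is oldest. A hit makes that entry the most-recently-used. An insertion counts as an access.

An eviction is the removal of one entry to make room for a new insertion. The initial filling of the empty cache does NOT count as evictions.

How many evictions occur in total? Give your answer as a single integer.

Answer: 1

Derivation:
LRU simulation (capacity=8):
  1. access D: MISS. Cache (LRU->MRU): [D]
  2. access D: HIT. Cache (LRU->MRU): [D]
  3. access J: MISS. Cache (LRU->MRU): [D J]
  4. access J: HIT. Cache (LRU->MRU): [D J]
  5. access J: HIT. Cache (LRU->MRU): [D J]
  6. access F: MISS. Cache (LRU->MRU): [D J F]
  7. access D: HIT. Cache (LRU->MRU): [J F D]
  8. access C: MISS. Cache (LRU->MRU): [J F D C]
  9. access B: MISS. Cache (LRU->MRU): [J F D C B]
  10. access C: HIT. Cache (LRU->MRU): [J F D B C]
  11. access J: HIT. Cache (LRU->MRU): [F D B C J]
  12. access O: MISS. Cache (LRU->MRU): [F D B C J O]
  13. access C: HIT. Cache (LRU->MRU): [F D B J O C]
  14. access T: MISS. Cache (LRU->MRU): [F D B J O C T]
  15. access C: HIT. Cache (LRU->MRU): [F D B J O T C]
  16. access F: HIT. Cache (LRU->MRU): [D B J O T C F]
  17. access T: HIT. Cache (LRU->MRU): [D B J O C F T]
  18. access C: HIT. Cache (LRU->MRU): [D B J O F T C]
  19. access Y: MISS. Cache (LRU->MRU): [D B J O F T C Y]
  20. access C: HIT. Cache (LRU->MRU): [D B J O F T Y C]
  21. access C: HIT. Cache (LRU->MRU): [D B J O F T Y C]
  22. access D: HIT. Cache (LRU->MRU): [B J O F T Y C D]
  23. access C: HIT. Cache (LRU->MRU): [B J O F T Y D C]
  24. access Y: HIT. Cache (LRU->MRU): [B J O F T D C Y]
  25. access B: HIT. Cache (LRU->MRU): [J O F T D C Y B]
  26. access Y: HIT. Cache (LRU->MRU): [J O F T D C B Y]
  27. access T: HIT. Cache (LRU->MRU): [J O F D C B Y T]
  28. access D: HIT. Cache (LRU->MRU): [J O F C B Y T D]
  29. access T: HIT. Cache (LRU->MRU): [J O F C B Y D T]
  30. access D: HIT. Cache (LRU->MRU): [J O F C B Y T D]
  31. access D: HIT. Cache (LRU->MRU): [J O F C B Y T D]
  32. access C: HIT. Cache (LRU->MRU): [J O F B Y T D C]
  33. access T: HIT. Cache (LRU->MRU): [J O F B Y D C T]
  34. access J: HIT. Cache (LRU->MRU): [O F B Y D C T J]
  35. access H: MISS, evict O. Cache (LRU->MRU): [F B Y D C T J H]
Total: 26 hits, 9 misses, 1 evictions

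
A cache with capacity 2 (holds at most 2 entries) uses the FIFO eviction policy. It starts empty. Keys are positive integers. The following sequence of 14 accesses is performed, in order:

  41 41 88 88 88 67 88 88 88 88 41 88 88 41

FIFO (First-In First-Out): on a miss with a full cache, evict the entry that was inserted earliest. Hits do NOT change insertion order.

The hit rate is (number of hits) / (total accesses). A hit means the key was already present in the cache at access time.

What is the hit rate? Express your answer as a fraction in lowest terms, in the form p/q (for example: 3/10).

FIFO simulation (capacity=2):
  1. access 41: MISS. Cache (old->new): [41]
  2. access 41: HIT. Cache (old->new): [41]
  3. access 88: MISS. Cache (old->new): [41 88]
  4. access 88: HIT. Cache (old->new): [41 88]
  5. access 88: HIT. Cache (old->new): [41 88]
  6. access 67: MISS, evict 41. Cache (old->new): [88 67]
  7. access 88: HIT. Cache (old->new): [88 67]
  8. access 88: HIT. Cache (old->new): [88 67]
  9. access 88: HIT. Cache (old->new): [88 67]
  10. access 88: HIT. Cache (old->new): [88 67]
  11. access 41: MISS, evict 88. Cache (old->new): [67 41]
  12. access 88: MISS, evict 67. Cache (old->new): [41 88]
  13. access 88: HIT. Cache (old->new): [41 88]
  14. access 41: HIT. Cache (old->new): [41 88]
Total: 9 hits, 5 misses, 3 evictions

Hit rate = 9/14

Answer: 9/14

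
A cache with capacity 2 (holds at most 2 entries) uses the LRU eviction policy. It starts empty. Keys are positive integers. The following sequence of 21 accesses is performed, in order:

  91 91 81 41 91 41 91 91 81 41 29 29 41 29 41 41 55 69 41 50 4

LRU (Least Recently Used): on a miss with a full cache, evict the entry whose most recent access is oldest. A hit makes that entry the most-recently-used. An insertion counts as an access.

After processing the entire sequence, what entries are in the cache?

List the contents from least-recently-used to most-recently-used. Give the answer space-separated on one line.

LRU simulation (capacity=2):
  1. access 91: MISS. Cache (LRU->MRU): [91]
  2. access 91: HIT. Cache (LRU->MRU): [91]
  3. access 81: MISS. Cache (LRU->MRU): [91 81]
  4. access 41: MISS, evict 91. Cache (LRU->MRU): [81 41]
  5. access 91: MISS, evict 81. Cache (LRU->MRU): [41 91]
  6. access 41: HIT. Cache (LRU->MRU): [91 41]
  7. access 91: HIT. Cache (LRU->MRU): [41 91]
  8. access 91: HIT. Cache (LRU->MRU): [41 91]
  9. access 81: MISS, evict 41. Cache (LRU->MRU): [91 81]
  10. access 41: MISS, evict 91. Cache (LRU->MRU): [81 41]
  11. access 29: MISS, evict 81. Cache (LRU->MRU): [41 29]
  12. access 29: HIT. Cache (LRU->MRU): [41 29]
  13. access 41: HIT. Cache (LRU->MRU): [29 41]
  14. access 29: HIT. Cache (LRU->MRU): [41 29]
  15. access 41: HIT. Cache (LRU->MRU): [29 41]
  16. access 41: HIT. Cache (LRU->MRU): [29 41]
  17. access 55: MISS, evict 29. Cache (LRU->MRU): [41 55]
  18. access 69: MISS, evict 41. Cache (LRU->MRU): [55 69]
  19. access 41: MISS, evict 55. Cache (LRU->MRU): [69 41]
  20. access 50: MISS, evict 69. Cache (LRU->MRU): [41 50]
  21. access 4: MISS, evict 41. Cache (LRU->MRU): [50 4]
Total: 9 hits, 12 misses, 10 evictions

Answer: 50 4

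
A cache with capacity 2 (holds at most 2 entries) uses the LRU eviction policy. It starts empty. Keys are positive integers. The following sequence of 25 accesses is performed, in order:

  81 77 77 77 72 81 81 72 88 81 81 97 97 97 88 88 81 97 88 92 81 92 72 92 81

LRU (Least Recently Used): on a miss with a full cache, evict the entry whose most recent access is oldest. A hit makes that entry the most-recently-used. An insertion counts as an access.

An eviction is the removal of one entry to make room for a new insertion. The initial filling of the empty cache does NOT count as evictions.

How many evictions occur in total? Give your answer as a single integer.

Answer: 13

Derivation:
LRU simulation (capacity=2):
  1. access 81: MISS. Cache (LRU->MRU): [81]
  2. access 77: MISS. Cache (LRU->MRU): [81 77]
  3. access 77: HIT. Cache (LRU->MRU): [81 77]
  4. access 77: HIT. Cache (LRU->MRU): [81 77]
  5. access 72: MISS, evict 81. Cache (LRU->MRU): [77 72]
  6. access 81: MISS, evict 77. Cache (LRU->MRU): [72 81]
  7. access 81: HIT. Cache (LRU->MRU): [72 81]
  8. access 72: HIT. Cache (LRU->MRU): [81 72]
  9. access 88: MISS, evict 81. Cache (LRU->MRU): [72 88]
  10. access 81: MISS, evict 72. Cache (LRU->MRU): [88 81]
  11. access 81: HIT. Cache (LRU->MRU): [88 81]
  12. access 97: MISS, evict 88. Cache (LRU->MRU): [81 97]
  13. access 97: HIT. Cache (LRU->MRU): [81 97]
  14. access 97: HIT. Cache (LRU->MRU): [81 97]
  15. access 88: MISS, evict 81. Cache (LRU->MRU): [97 88]
  16. access 88: HIT. Cache (LRU->MRU): [97 88]
  17. access 81: MISS, evict 97. Cache (LRU->MRU): [88 81]
  18. access 97: MISS, evict 88. Cache (LRU->MRU): [81 97]
  19. access 88: MISS, evict 81. Cache (LRU->MRU): [97 88]
  20. access 92: MISS, evict 97. Cache (LRU->MRU): [88 92]
  21. access 81: MISS, evict 88. Cache (LRU->MRU): [92 81]
  22. access 92: HIT. Cache (LRU->MRU): [81 92]
  23. access 72: MISS, evict 81. Cache (LRU->MRU): [92 72]
  24. access 92: HIT. Cache (LRU->MRU): [72 92]
  25. access 81: MISS, evict 72. Cache (LRU->MRU): [92 81]
Total: 10 hits, 15 misses, 13 evictions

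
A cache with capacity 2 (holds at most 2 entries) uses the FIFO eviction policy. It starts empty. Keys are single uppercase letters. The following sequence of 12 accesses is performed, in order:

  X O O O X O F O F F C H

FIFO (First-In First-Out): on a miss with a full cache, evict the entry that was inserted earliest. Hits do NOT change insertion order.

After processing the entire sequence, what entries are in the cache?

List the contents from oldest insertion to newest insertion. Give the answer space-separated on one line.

FIFO simulation (capacity=2):
  1. access X: MISS. Cache (old->new): [X]
  2. access O: MISS. Cache (old->new): [X O]
  3. access O: HIT. Cache (old->new): [X O]
  4. access O: HIT. Cache (old->new): [X O]
  5. access X: HIT. Cache (old->new): [X O]
  6. access O: HIT. Cache (old->new): [X O]
  7. access F: MISS, evict X. Cache (old->new): [O F]
  8. access O: HIT. Cache (old->new): [O F]
  9. access F: HIT. Cache (old->new): [O F]
  10. access F: HIT. Cache (old->new): [O F]
  11. access C: MISS, evict O. Cache (old->new): [F C]
  12. access H: MISS, evict F. Cache (old->new): [C H]
Total: 7 hits, 5 misses, 3 evictions

Answer: C H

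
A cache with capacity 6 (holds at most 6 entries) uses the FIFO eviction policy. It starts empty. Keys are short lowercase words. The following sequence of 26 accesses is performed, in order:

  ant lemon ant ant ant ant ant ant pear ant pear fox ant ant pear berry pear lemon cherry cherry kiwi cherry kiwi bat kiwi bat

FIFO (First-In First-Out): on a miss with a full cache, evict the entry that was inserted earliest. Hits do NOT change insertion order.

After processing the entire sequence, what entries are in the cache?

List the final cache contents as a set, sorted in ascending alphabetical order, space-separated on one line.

Answer: bat berry cherry fox kiwi pear

Derivation:
FIFO simulation (capacity=6):
  1. access ant: MISS. Cache (old->new): [ant]
  2. access lemon: MISS. Cache (old->new): [ant lemon]
  3. access ant: HIT. Cache (old->new): [ant lemon]
  4. access ant: HIT. Cache (old->new): [ant lemon]
  5. access ant: HIT. Cache (old->new): [ant lemon]
  6. access ant: HIT. Cache (old->new): [ant lemon]
  7. access ant: HIT. Cache (old->new): [ant lemon]
  8. access ant: HIT. Cache (old->new): [ant lemon]
  9. access pear: MISS. Cache (old->new): [ant lemon pear]
  10. access ant: HIT. Cache (old->new): [ant lemon pear]
  11. access pear: HIT. Cache (old->new): [ant lemon pear]
  12. access fox: MISS. Cache (old->new): [ant lemon pear fox]
  13. access ant: HIT. Cache (old->new): [ant lemon pear fox]
  14. access ant: HIT. Cache (old->new): [ant lemon pear fox]
  15. access pear: HIT. Cache (old->new): [ant lemon pear fox]
  16. access berry: MISS. Cache (old->new): [ant lemon pear fox berry]
  17. access pear: HIT. Cache (old->new): [ant lemon pear fox berry]
  18. access lemon: HIT. Cache (old->new): [ant lemon pear fox berry]
  19. access cherry: MISS. Cache (old->new): [ant lemon pear fox berry cherry]
  20. access cherry: HIT. Cache (old->new): [ant lemon pear fox berry cherry]
  21. access kiwi: MISS, evict ant. Cache (old->new): [lemon pear fox berry cherry kiwi]
  22. access cherry: HIT. Cache (old->new): [lemon pear fox berry cherry kiwi]
  23. access kiwi: HIT. Cache (old->new): [lemon pear fox berry cherry kiwi]
  24. access bat: MISS, evict lemon. Cache (old->new): [pear fox berry cherry kiwi bat]
  25. access kiwi: HIT. Cache (old->new): [pear fox berry cherry kiwi bat]
  26. access bat: HIT. Cache (old->new): [pear fox berry cherry kiwi bat]
Total: 18 hits, 8 misses, 2 evictions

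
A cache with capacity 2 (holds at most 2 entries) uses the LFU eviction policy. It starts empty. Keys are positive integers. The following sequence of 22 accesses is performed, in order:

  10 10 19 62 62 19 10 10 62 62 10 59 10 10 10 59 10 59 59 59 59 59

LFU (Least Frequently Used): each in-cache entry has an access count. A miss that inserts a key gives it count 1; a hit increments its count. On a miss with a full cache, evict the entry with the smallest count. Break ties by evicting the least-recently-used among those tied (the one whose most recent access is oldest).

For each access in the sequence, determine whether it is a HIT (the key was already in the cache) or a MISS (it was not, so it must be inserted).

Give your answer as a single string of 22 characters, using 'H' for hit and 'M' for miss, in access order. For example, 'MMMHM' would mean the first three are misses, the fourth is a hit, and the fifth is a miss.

LFU simulation (capacity=2):
  1. access 10: MISS. Cache: [10(c=1)]
  2. access 10: HIT, count now 2. Cache: [10(c=2)]
  3. access 19: MISS. Cache: [19(c=1) 10(c=2)]
  4. access 62: MISS, evict 19(c=1). Cache: [62(c=1) 10(c=2)]
  5. access 62: HIT, count now 2. Cache: [10(c=2) 62(c=2)]
  6. access 19: MISS, evict 10(c=2). Cache: [19(c=1) 62(c=2)]
  7. access 10: MISS, evict 19(c=1). Cache: [10(c=1) 62(c=2)]
  8. access 10: HIT, count now 2. Cache: [62(c=2) 10(c=2)]
  9. access 62: HIT, count now 3. Cache: [10(c=2) 62(c=3)]
  10. access 62: HIT, count now 4. Cache: [10(c=2) 62(c=4)]
  11. access 10: HIT, count now 3. Cache: [10(c=3) 62(c=4)]
  12. access 59: MISS, evict 10(c=3). Cache: [59(c=1) 62(c=4)]
  13. access 10: MISS, evict 59(c=1). Cache: [10(c=1) 62(c=4)]
  14. access 10: HIT, count now 2. Cache: [10(c=2) 62(c=4)]
  15. access 10: HIT, count now 3. Cache: [10(c=3) 62(c=4)]
  16. access 59: MISS, evict 10(c=3). Cache: [59(c=1) 62(c=4)]
  17. access 10: MISS, evict 59(c=1). Cache: [10(c=1) 62(c=4)]
  18. access 59: MISS, evict 10(c=1). Cache: [59(c=1) 62(c=4)]
  19. access 59: HIT, count now 2. Cache: [59(c=2) 62(c=4)]
  20. access 59: HIT, count now 3. Cache: [59(c=3) 62(c=4)]
  21. access 59: HIT, count now 4. Cache: [62(c=4) 59(c=4)]
  22. access 59: HIT, count now 5. Cache: [62(c=4) 59(c=5)]
Total: 12 hits, 10 misses, 8 evictions

Answer: MHMMHMMHHHHMMHHMMMHHHH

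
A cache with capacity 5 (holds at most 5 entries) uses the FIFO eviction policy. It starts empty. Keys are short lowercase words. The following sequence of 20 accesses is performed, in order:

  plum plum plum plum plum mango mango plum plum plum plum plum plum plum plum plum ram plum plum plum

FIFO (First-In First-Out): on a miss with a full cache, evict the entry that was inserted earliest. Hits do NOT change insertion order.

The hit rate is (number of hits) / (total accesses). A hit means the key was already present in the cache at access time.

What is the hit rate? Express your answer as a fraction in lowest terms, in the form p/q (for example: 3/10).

Answer: 17/20

Derivation:
FIFO simulation (capacity=5):
  1. access plum: MISS. Cache (old->new): [plum]
  2. access plum: HIT. Cache (old->new): [plum]
  3. access plum: HIT. Cache (old->new): [plum]
  4. access plum: HIT. Cache (old->new): [plum]
  5. access plum: HIT. Cache (old->new): [plum]
  6. access mango: MISS. Cache (old->new): [plum mango]
  7. access mango: HIT. Cache (old->new): [plum mango]
  8. access plum: HIT. Cache (old->new): [plum mango]
  9. access plum: HIT. Cache (old->new): [plum mango]
  10. access plum: HIT. Cache (old->new): [plum mango]
  11. access plum: HIT. Cache (old->new): [plum mango]
  12. access plum: HIT. Cache (old->new): [plum mango]
  13. access plum: HIT. Cache (old->new): [plum mango]
  14. access plum: HIT. Cache (old->new): [plum mango]
  15. access plum: HIT. Cache (old->new): [plum mango]
  16. access plum: HIT. Cache (old->new): [plum mango]
  17. access ram: MISS. Cache (old->new): [plum mango ram]
  18. access plum: HIT. Cache (old->new): [plum mango ram]
  19. access plum: HIT. Cache (old->new): [plum mango ram]
  20. access plum: HIT. Cache (old->new): [plum mango ram]
Total: 17 hits, 3 misses, 0 evictions

Hit rate = 17/20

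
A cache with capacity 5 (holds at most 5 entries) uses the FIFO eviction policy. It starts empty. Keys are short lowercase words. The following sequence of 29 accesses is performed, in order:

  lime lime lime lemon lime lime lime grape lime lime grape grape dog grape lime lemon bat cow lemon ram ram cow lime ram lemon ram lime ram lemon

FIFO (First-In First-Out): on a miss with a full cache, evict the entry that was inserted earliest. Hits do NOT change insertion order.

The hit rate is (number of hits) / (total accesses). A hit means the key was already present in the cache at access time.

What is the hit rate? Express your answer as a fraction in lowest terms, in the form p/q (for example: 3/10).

Answer: 20/29

Derivation:
FIFO simulation (capacity=5):
  1. access lime: MISS. Cache (old->new): [lime]
  2. access lime: HIT. Cache (old->new): [lime]
  3. access lime: HIT. Cache (old->new): [lime]
  4. access lemon: MISS. Cache (old->new): [lime lemon]
  5. access lime: HIT. Cache (old->new): [lime lemon]
  6. access lime: HIT. Cache (old->new): [lime lemon]
  7. access lime: HIT. Cache (old->new): [lime lemon]
  8. access grape: MISS. Cache (old->new): [lime lemon grape]
  9. access lime: HIT. Cache (old->new): [lime lemon grape]
  10. access lime: HIT. Cache (old->new): [lime lemon grape]
  11. access grape: HIT. Cache (old->new): [lime lemon grape]
  12. access grape: HIT. Cache (old->new): [lime lemon grape]
  13. access dog: MISS. Cache (old->new): [lime lemon grape dog]
  14. access grape: HIT. Cache (old->new): [lime lemon grape dog]
  15. access lime: HIT. Cache (old->new): [lime lemon grape dog]
  16. access lemon: HIT. Cache (old->new): [lime lemon grape dog]
  17. access bat: MISS. Cache (old->new): [lime lemon grape dog bat]
  18. access cow: MISS, evict lime. Cache (old->new): [lemon grape dog bat cow]
  19. access lemon: HIT. Cache (old->new): [lemon grape dog bat cow]
  20. access ram: MISS, evict lemon. Cache (old->new): [grape dog bat cow ram]
  21. access ram: HIT. Cache (old->new): [grape dog bat cow ram]
  22. access cow: HIT. Cache (old->new): [grape dog bat cow ram]
  23. access lime: MISS, evict grape. Cache (old->new): [dog bat cow ram lime]
  24. access ram: HIT. Cache (old->new): [dog bat cow ram lime]
  25. access lemon: MISS, evict dog. Cache (old->new): [bat cow ram lime lemon]
  26. access ram: HIT. Cache (old->new): [bat cow ram lime lemon]
  27. access lime: HIT. Cache (old->new): [bat cow ram lime lemon]
  28. access ram: HIT. Cache (old->new): [bat cow ram lime lemon]
  29. access lemon: HIT. Cache (old->new): [bat cow ram lime lemon]
Total: 20 hits, 9 misses, 4 evictions

Hit rate = 20/29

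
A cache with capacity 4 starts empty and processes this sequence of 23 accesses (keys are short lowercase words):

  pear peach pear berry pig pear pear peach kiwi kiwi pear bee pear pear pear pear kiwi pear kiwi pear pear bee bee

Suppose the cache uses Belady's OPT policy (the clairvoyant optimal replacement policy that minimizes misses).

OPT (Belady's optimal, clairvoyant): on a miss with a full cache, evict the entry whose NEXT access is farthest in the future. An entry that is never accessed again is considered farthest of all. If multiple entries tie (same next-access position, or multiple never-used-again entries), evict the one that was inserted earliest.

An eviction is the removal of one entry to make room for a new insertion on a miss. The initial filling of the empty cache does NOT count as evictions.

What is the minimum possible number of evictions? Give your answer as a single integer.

Answer: 2

Derivation:
OPT (Belady) simulation (capacity=4):
  1. access pear: MISS. Cache: [pear]
  2. access peach: MISS. Cache: [pear peach]
  3. access pear: HIT. Next use of pear: step 6. Cache: [pear peach]
  4. access berry: MISS. Cache: [pear peach berry]
  5. access pig: MISS. Cache: [pear peach berry pig]
  6. access pear: HIT. Next use of pear: step 7. Cache: [pear peach berry pig]
  7. access pear: HIT. Next use of pear: step 11. Cache: [pear peach berry pig]
  8. access peach: HIT. Next use of peach: never. Cache: [pear peach berry pig]
  9. access kiwi: MISS, evict peach (next use: never). Cache: [pear berry pig kiwi]
  10. access kiwi: HIT. Next use of kiwi: step 17. Cache: [pear berry pig kiwi]
  11. access pear: HIT. Next use of pear: step 13. Cache: [pear berry pig kiwi]
  12. access bee: MISS, evict berry (next use: never). Cache: [pear pig kiwi bee]
  13. access pear: HIT. Next use of pear: step 14. Cache: [pear pig kiwi bee]
  14. access pear: HIT. Next use of pear: step 15. Cache: [pear pig kiwi bee]
  15. access pear: HIT. Next use of pear: step 16. Cache: [pear pig kiwi bee]
  16. access pear: HIT. Next use of pear: step 18. Cache: [pear pig kiwi bee]
  17. access kiwi: HIT. Next use of kiwi: step 19. Cache: [pear pig kiwi bee]
  18. access pear: HIT. Next use of pear: step 20. Cache: [pear pig kiwi bee]
  19. access kiwi: HIT. Next use of kiwi: never. Cache: [pear pig kiwi bee]
  20. access pear: HIT. Next use of pear: step 21. Cache: [pear pig kiwi bee]
  21. access pear: HIT. Next use of pear: never. Cache: [pear pig kiwi bee]
  22. access bee: HIT. Next use of bee: step 23. Cache: [pear pig kiwi bee]
  23. access bee: HIT. Next use of bee: never. Cache: [pear pig kiwi bee]
Total: 17 hits, 6 misses, 2 evictions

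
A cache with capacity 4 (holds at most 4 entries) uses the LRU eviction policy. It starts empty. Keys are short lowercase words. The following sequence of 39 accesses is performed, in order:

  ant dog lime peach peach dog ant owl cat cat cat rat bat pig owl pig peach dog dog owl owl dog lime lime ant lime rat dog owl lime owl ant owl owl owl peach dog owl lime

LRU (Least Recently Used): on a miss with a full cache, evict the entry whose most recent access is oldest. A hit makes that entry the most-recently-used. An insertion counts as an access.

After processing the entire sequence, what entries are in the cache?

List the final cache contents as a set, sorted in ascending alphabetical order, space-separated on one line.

LRU simulation (capacity=4):
  1. access ant: MISS. Cache (LRU->MRU): [ant]
  2. access dog: MISS. Cache (LRU->MRU): [ant dog]
  3. access lime: MISS. Cache (LRU->MRU): [ant dog lime]
  4. access peach: MISS. Cache (LRU->MRU): [ant dog lime peach]
  5. access peach: HIT. Cache (LRU->MRU): [ant dog lime peach]
  6. access dog: HIT. Cache (LRU->MRU): [ant lime peach dog]
  7. access ant: HIT. Cache (LRU->MRU): [lime peach dog ant]
  8. access owl: MISS, evict lime. Cache (LRU->MRU): [peach dog ant owl]
  9. access cat: MISS, evict peach. Cache (LRU->MRU): [dog ant owl cat]
  10. access cat: HIT. Cache (LRU->MRU): [dog ant owl cat]
  11. access cat: HIT. Cache (LRU->MRU): [dog ant owl cat]
  12. access rat: MISS, evict dog. Cache (LRU->MRU): [ant owl cat rat]
  13. access bat: MISS, evict ant. Cache (LRU->MRU): [owl cat rat bat]
  14. access pig: MISS, evict owl. Cache (LRU->MRU): [cat rat bat pig]
  15. access owl: MISS, evict cat. Cache (LRU->MRU): [rat bat pig owl]
  16. access pig: HIT. Cache (LRU->MRU): [rat bat owl pig]
  17. access peach: MISS, evict rat. Cache (LRU->MRU): [bat owl pig peach]
  18. access dog: MISS, evict bat. Cache (LRU->MRU): [owl pig peach dog]
  19. access dog: HIT. Cache (LRU->MRU): [owl pig peach dog]
  20. access owl: HIT. Cache (LRU->MRU): [pig peach dog owl]
  21. access owl: HIT. Cache (LRU->MRU): [pig peach dog owl]
  22. access dog: HIT. Cache (LRU->MRU): [pig peach owl dog]
  23. access lime: MISS, evict pig. Cache (LRU->MRU): [peach owl dog lime]
  24. access lime: HIT. Cache (LRU->MRU): [peach owl dog lime]
  25. access ant: MISS, evict peach. Cache (LRU->MRU): [owl dog lime ant]
  26. access lime: HIT. Cache (LRU->MRU): [owl dog ant lime]
  27. access rat: MISS, evict owl. Cache (LRU->MRU): [dog ant lime rat]
  28. access dog: HIT. Cache (LRU->MRU): [ant lime rat dog]
  29. access owl: MISS, evict ant. Cache (LRU->MRU): [lime rat dog owl]
  30. access lime: HIT. Cache (LRU->MRU): [rat dog owl lime]
  31. access owl: HIT. Cache (LRU->MRU): [rat dog lime owl]
  32. access ant: MISS, evict rat. Cache (LRU->MRU): [dog lime owl ant]
  33. access owl: HIT. Cache (LRU->MRU): [dog lime ant owl]
  34. access owl: HIT. Cache (LRU->MRU): [dog lime ant owl]
  35. access owl: HIT. Cache (LRU->MRU): [dog lime ant owl]
  36. access peach: MISS, evict dog. Cache (LRU->MRU): [lime ant owl peach]
  37. access dog: MISS, evict lime. Cache (LRU->MRU): [ant owl peach dog]
  38. access owl: HIT. Cache (LRU->MRU): [ant peach dog owl]
  39. access lime: MISS, evict ant. Cache (LRU->MRU): [peach dog owl lime]
Total: 19 hits, 20 misses, 16 evictions

Answer: dog lime owl peach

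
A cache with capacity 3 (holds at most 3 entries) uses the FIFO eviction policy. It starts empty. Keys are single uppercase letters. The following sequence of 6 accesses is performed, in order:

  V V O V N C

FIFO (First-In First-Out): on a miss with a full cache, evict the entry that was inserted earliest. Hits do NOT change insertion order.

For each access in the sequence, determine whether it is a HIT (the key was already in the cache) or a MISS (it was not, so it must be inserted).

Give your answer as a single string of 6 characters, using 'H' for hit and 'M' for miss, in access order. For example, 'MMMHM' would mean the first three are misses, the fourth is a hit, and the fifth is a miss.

FIFO simulation (capacity=3):
  1. access V: MISS. Cache (old->new): [V]
  2. access V: HIT. Cache (old->new): [V]
  3. access O: MISS. Cache (old->new): [V O]
  4. access V: HIT. Cache (old->new): [V O]
  5. access N: MISS. Cache (old->new): [V O N]
  6. access C: MISS, evict V. Cache (old->new): [O N C]
Total: 2 hits, 4 misses, 1 evictions

Answer: MHMHMM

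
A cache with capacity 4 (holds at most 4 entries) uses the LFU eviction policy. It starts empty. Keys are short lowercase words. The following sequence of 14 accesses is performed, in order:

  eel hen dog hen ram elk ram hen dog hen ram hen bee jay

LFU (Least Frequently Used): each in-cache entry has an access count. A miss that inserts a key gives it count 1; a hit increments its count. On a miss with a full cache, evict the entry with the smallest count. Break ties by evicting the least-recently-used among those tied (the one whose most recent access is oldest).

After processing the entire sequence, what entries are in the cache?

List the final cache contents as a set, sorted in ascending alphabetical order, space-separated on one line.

LFU simulation (capacity=4):
  1. access eel: MISS. Cache: [eel(c=1)]
  2. access hen: MISS. Cache: [eel(c=1) hen(c=1)]
  3. access dog: MISS. Cache: [eel(c=1) hen(c=1) dog(c=1)]
  4. access hen: HIT, count now 2. Cache: [eel(c=1) dog(c=1) hen(c=2)]
  5. access ram: MISS. Cache: [eel(c=1) dog(c=1) ram(c=1) hen(c=2)]
  6. access elk: MISS, evict eel(c=1). Cache: [dog(c=1) ram(c=1) elk(c=1) hen(c=2)]
  7. access ram: HIT, count now 2. Cache: [dog(c=1) elk(c=1) hen(c=2) ram(c=2)]
  8. access hen: HIT, count now 3. Cache: [dog(c=1) elk(c=1) ram(c=2) hen(c=3)]
  9. access dog: HIT, count now 2. Cache: [elk(c=1) ram(c=2) dog(c=2) hen(c=3)]
  10. access hen: HIT, count now 4. Cache: [elk(c=1) ram(c=2) dog(c=2) hen(c=4)]
  11. access ram: HIT, count now 3. Cache: [elk(c=1) dog(c=2) ram(c=3) hen(c=4)]
  12. access hen: HIT, count now 5. Cache: [elk(c=1) dog(c=2) ram(c=3) hen(c=5)]
  13. access bee: MISS, evict elk(c=1). Cache: [bee(c=1) dog(c=2) ram(c=3) hen(c=5)]
  14. access jay: MISS, evict bee(c=1). Cache: [jay(c=1) dog(c=2) ram(c=3) hen(c=5)]
Total: 7 hits, 7 misses, 3 evictions

Answer: dog hen jay ram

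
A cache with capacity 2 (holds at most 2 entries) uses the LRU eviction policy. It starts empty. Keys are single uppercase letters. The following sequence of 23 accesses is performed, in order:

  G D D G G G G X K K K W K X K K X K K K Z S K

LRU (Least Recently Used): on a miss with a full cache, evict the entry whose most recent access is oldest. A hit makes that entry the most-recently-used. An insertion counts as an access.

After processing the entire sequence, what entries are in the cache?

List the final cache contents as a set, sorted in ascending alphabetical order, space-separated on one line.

LRU simulation (capacity=2):
  1. access G: MISS. Cache (LRU->MRU): [G]
  2. access D: MISS. Cache (LRU->MRU): [G D]
  3. access D: HIT. Cache (LRU->MRU): [G D]
  4. access G: HIT. Cache (LRU->MRU): [D G]
  5. access G: HIT. Cache (LRU->MRU): [D G]
  6. access G: HIT. Cache (LRU->MRU): [D G]
  7. access G: HIT. Cache (LRU->MRU): [D G]
  8. access X: MISS, evict D. Cache (LRU->MRU): [G X]
  9. access K: MISS, evict G. Cache (LRU->MRU): [X K]
  10. access K: HIT. Cache (LRU->MRU): [X K]
  11. access K: HIT. Cache (LRU->MRU): [X K]
  12. access W: MISS, evict X. Cache (LRU->MRU): [K W]
  13. access K: HIT. Cache (LRU->MRU): [W K]
  14. access X: MISS, evict W. Cache (LRU->MRU): [K X]
  15. access K: HIT. Cache (LRU->MRU): [X K]
  16. access K: HIT. Cache (LRU->MRU): [X K]
  17. access X: HIT. Cache (LRU->MRU): [K X]
  18. access K: HIT. Cache (LRU->MRU): [X K]
  19. access K: HIT. Cache (LRU->MRU): [X K]
  20. access K: HIT. Cache (LRU->MRU): [X K]
  21. access Z: MISS, evict X. Cache (LRU->MRU): [K Z]
  22. access S: MISS, evict K. Cache (LRU->MRU): [Z S]
  23. access K: MISS, evict Z. Cache (LRU->MRU): [S K]
Total: 14 hits, 9 misses, 7 evictions

Answer: K S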